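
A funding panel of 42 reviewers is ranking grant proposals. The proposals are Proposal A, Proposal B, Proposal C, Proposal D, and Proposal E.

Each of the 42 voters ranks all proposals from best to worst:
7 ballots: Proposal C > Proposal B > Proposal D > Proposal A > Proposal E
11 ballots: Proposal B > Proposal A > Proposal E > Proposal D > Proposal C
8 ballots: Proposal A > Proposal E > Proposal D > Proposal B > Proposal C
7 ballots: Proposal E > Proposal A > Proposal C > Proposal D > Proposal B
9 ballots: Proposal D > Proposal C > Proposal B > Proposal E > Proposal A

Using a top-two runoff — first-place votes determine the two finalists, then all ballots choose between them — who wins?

Round 1 first-place votes: Proposal A 8, Proposal B 11, Proposal C 7, Proposal D 9, Proposal E 7. Proposal B and Proposal D advance.
Runoff: Proposal B is ranked above Proposal D on 18 ballots, Proposal D above Proposal B on 24.

Proposal D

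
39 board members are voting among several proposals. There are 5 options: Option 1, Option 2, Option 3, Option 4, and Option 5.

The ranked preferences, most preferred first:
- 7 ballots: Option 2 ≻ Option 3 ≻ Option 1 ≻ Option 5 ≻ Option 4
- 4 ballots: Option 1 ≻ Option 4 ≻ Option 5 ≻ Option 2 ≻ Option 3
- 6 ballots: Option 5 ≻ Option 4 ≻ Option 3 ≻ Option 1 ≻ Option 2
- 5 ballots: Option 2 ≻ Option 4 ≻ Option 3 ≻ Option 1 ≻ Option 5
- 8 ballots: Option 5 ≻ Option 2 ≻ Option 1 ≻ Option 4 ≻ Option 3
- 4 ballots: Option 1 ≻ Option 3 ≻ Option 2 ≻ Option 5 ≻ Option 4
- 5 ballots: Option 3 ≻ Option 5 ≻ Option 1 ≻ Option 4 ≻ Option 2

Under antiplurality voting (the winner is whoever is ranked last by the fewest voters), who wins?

Option 1

Last-place votes: Option 1 0, Option 2 11, Option 3 12, Option 4 11, Option 5 5.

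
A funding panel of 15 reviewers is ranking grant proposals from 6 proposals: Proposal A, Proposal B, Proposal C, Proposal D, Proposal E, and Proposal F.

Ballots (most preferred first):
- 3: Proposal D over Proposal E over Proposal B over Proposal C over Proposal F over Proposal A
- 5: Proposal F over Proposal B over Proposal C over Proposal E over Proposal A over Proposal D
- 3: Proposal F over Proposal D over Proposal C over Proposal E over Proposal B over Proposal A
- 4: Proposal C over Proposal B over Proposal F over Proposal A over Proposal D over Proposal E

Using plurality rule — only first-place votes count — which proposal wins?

Proposal F

First-place votes: Proposal A 0, Proposal B 0, Proposal C 4, Proposal D 3, Proposal E 0, Proposal F 8.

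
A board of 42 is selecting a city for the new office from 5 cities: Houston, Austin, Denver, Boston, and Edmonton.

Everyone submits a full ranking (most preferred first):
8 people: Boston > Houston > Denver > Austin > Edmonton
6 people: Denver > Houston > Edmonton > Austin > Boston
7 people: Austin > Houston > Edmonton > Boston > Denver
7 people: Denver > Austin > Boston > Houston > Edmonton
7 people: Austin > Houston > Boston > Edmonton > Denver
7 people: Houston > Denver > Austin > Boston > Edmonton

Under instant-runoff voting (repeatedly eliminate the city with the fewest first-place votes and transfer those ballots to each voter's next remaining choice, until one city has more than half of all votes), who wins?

Denver

Round 1: Houston 7, Austin 14, Denver 13, Boston 8, Edmonton 0. Edmonton eliminated.
Round 2: Houston 7, Austin 14, Denver 13, Boston 8. Houston eliminated.
Round 3: Austin 14, Denver 20, Boston 8. Boston eliminated.
Round 4: Austin 14, Denver 28. Denver has a majority (≥22).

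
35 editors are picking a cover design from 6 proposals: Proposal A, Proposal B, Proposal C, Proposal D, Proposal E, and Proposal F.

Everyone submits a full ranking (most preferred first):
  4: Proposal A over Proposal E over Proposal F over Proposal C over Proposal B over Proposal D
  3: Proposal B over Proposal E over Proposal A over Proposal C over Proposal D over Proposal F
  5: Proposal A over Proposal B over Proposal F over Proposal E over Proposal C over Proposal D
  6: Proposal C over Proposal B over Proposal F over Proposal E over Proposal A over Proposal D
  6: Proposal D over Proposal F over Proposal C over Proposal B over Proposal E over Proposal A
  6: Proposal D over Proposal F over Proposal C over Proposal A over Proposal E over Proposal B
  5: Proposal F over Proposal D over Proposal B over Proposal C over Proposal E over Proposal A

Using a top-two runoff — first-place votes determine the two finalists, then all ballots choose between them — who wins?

Proposal A

Round 1 first-place votes: Proposal A 9, Proposal B 3, Proposal C 6, Proposal D 12, Proposal E 0, Proposal F 5. Proposal D and Proposal A advance.
Runoff: Proposal D is ranked above Proposal A on 17 ballots, Proposal A above Proposal D on 18.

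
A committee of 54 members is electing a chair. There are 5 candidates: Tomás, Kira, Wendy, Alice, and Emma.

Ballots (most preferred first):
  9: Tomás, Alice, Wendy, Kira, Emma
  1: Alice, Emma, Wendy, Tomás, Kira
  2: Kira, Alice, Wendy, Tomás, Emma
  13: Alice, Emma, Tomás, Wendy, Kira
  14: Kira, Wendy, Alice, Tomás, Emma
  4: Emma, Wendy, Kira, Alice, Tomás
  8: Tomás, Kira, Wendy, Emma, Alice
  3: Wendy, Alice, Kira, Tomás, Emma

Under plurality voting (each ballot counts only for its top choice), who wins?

Tomás

First-place votes: Tomás 17, Kira 16, Wendy 3, Alice 14, Emma 4.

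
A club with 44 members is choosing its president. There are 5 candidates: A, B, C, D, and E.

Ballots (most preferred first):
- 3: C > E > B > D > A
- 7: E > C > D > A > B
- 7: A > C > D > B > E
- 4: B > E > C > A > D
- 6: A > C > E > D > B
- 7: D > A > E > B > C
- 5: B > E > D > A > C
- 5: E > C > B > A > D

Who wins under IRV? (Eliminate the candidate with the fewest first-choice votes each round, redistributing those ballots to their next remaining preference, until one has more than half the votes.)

Round 1: A 13, B 9, C 3, D 7, E 12. C eliminated.
Round 2: A 13, B 9, D 7, E 15. D eliminated.
Round 3: A 20, B 9, E 15. B eliminated.
Round 4: A 20, E 24. E has a majority (≥23).

E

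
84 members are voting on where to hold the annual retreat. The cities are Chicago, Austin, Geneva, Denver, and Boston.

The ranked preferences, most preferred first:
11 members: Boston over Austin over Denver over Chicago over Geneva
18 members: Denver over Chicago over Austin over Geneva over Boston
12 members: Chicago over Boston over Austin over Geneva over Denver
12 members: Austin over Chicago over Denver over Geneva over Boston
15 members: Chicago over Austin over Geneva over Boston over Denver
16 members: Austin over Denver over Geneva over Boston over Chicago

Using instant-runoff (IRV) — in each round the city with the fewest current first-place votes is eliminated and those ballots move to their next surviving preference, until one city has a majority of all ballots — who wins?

Round 1: Chicago 27, Austin 28, Geneva 0, Denver 18, Boston 11. Geneva eliminated.
Round 2: Chicago 27, Austin 28, Denver 18, Boston 11. Boston eliminated.
Round 3: Chicago 27, Austin 39, Denver 18. Denver eliminated.
Round 4: Chicago 45, Austin 39. Chicago has a majority (≥43).

Chicago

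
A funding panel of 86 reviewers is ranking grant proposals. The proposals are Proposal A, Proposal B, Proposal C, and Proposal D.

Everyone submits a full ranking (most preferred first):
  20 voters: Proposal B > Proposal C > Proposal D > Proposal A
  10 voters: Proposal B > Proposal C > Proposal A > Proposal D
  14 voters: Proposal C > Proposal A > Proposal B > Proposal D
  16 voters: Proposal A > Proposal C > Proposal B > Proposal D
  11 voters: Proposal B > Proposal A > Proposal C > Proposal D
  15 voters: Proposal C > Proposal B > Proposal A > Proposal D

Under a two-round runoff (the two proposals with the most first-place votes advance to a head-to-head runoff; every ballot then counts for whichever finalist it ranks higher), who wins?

Proposal C

Round 1 first-place votes: Proposal A 16, Proposal B 41, Proposal C 29, Proposal D 0. Proposal B and Proposal C advance.
Runoff: Proposal B is ranked above Proposal C on 41 ballots, Proposal C above Proposal B on 45.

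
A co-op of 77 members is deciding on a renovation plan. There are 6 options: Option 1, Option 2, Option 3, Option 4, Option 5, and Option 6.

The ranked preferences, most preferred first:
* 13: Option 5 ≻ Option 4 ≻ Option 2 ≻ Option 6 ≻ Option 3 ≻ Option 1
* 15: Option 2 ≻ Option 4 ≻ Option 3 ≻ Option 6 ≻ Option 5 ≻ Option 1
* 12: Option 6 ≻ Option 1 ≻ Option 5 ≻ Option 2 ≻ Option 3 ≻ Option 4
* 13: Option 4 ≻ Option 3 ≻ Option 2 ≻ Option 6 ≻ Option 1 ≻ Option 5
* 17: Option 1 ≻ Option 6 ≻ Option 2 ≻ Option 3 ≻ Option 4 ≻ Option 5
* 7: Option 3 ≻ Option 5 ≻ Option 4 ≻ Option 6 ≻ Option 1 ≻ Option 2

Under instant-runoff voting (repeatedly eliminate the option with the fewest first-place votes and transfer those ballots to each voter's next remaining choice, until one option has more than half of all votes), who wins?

Round 1: Option 1 17, Option 2 15, Option 3 7, Option 4 13, Option 5 13, Option 6 12. Option 3 eliminated.
Round 2: Option 1 17, Option 2 15, Option 4 13, Option 5 20, Option 6 12. Option 6 eliminated.
Round 3: Option 1 29, Option 2 15, Option 4 13, Option 5 20. Option 4 eliminated.
Round 4: Option 1 29, Option 2 28, Option 5 20. Option 5 eliminated.
Round 5: Option 1 36, Option 2 41. Option 2 has a majority (≥39).

Option 2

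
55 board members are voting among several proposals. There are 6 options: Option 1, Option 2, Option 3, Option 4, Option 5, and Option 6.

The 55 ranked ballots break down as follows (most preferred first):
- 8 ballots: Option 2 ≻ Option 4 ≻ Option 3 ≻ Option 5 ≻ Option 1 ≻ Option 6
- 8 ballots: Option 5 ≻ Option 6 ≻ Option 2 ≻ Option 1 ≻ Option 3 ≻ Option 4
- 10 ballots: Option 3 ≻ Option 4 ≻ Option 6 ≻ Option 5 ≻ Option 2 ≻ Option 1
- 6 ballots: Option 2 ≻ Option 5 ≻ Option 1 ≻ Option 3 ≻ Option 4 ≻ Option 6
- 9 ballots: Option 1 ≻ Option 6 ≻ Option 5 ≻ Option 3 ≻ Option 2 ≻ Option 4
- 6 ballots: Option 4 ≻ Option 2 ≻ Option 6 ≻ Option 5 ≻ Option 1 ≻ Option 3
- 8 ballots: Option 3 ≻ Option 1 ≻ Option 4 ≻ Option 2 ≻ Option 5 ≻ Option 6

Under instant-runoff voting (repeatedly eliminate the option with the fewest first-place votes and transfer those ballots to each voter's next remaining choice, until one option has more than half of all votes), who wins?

Round 1: Option 1 9, Option 2 14, Option 3 18, Option 4 6, Option 5 8, Option 6 0. Option 6 eliminated.
Round 2: Option 1 9, Option 2 14, Option 3 18, Option 4 6, Option 5 8. Option 4 eliminated.
Round 3: Option 1 9, Option 2 20, Option 3 18, Option 5 8. Option 5 eliminated.
Round 4: Option 1 9, Option 2 28, Option 3 18. Option 2 has a majority (≥28).

Option 2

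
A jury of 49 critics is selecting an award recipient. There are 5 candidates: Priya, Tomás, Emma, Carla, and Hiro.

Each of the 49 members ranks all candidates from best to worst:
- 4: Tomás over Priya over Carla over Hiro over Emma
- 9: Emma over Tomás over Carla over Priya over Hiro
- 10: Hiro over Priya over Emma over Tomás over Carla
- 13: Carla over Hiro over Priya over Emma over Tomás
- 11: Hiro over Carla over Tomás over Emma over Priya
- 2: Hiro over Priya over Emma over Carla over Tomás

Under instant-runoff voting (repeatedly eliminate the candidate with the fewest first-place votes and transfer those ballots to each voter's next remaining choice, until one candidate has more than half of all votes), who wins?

Carla

Round 1: Priya 0, Tomás 4, Emma 9, Carla 13, Hiro 23. Priya eliminated.
Round 2: Tomás 4, Emma 9, Carla 13, Hiro 23. Tomás eliminated.
Round 3: Emma 9, Carla 17, Hiro 23. Emma eliminated.
Round 4: Carla 26, Hiro 23. Carla has a majority (≥25).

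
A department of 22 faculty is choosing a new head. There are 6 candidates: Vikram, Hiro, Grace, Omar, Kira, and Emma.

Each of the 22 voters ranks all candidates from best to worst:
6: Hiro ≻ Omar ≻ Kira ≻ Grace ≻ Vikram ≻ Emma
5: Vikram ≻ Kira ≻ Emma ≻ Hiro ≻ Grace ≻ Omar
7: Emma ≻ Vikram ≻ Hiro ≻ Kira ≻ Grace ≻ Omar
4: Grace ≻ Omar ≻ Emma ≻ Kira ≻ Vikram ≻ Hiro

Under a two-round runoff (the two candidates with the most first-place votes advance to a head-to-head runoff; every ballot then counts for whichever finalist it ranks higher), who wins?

Round 1 first-place votes: Vikram 5, Hiro 6, Grace 4, Omar 0, Kira 0, Emma 7. Emma and Hiro advance.
Runoff: Emma is ranked above Hiro on 16 ballots, Hiro above Emma on 6.

Emma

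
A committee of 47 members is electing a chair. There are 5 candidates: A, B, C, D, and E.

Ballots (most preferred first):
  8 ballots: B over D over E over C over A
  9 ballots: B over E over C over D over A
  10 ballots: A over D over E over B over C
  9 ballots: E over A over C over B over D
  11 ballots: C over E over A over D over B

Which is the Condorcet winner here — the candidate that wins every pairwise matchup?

E vs A: 37–10
E vs B: 30–17
E vs C: 36–11
E vs D: 29–18
E beats every other candidate.

E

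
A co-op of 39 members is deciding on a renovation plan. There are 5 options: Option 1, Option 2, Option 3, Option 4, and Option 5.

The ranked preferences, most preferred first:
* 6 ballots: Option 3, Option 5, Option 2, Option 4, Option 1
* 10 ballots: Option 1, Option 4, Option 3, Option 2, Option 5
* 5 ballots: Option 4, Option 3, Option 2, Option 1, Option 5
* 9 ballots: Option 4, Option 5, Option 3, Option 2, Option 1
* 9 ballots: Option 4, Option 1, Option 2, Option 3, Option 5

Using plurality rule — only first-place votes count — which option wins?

First-place votes: Option 1 10, Option 2 0, Option 3 6, Option 4 23, Option 5 0.

Option 4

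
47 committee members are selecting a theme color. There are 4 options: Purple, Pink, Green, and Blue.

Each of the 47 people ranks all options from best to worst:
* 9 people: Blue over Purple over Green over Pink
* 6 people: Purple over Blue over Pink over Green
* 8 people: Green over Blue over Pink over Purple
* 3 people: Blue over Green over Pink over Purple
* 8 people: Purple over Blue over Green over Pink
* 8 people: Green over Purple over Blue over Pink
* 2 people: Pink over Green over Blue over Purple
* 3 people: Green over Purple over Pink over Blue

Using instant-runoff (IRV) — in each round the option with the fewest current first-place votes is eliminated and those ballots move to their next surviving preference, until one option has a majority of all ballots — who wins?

Green

Round 1: Purple 14, Pink 2, Green 19, Blue 12. Pink eliminated.
Round 2: Purple 14, Green 21, Blue 12. Blue eliminated.
Round 3: Purple 23, Green 24. Green has a majority (≥24).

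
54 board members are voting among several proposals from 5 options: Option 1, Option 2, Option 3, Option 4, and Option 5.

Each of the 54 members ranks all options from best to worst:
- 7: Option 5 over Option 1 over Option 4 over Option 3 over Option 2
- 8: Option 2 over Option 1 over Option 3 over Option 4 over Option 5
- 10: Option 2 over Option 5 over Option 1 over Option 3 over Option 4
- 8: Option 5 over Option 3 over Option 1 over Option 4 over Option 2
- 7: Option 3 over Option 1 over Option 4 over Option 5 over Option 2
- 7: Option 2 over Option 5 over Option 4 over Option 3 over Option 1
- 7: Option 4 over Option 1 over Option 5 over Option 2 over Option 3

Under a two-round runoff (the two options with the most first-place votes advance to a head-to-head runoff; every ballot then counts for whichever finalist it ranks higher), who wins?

Option 5

Round 1 first-place votes: Option 1 0, Option 2 25, Option 3 7, Option 4 7, Option 5 15. Option 2 and Option 5 advance.
Runoff: Option 2 is ranked above Option 5 on 25 ballots, Option 5 above Option 2 on 29.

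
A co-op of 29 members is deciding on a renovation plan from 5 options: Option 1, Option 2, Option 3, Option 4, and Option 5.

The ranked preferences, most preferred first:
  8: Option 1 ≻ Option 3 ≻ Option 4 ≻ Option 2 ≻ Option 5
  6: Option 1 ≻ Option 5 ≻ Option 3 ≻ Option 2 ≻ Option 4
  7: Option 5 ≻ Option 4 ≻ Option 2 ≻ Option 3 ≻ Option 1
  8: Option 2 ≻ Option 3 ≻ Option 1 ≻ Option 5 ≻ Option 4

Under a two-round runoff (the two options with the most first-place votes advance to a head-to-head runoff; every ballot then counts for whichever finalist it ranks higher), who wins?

Option 2

Round 1 first-place votes: Option 1 14, Option 2 8, Option 3 0, Option 4 0, Option 5 7. Option 1 and Option 2 advance.
Runoff: Option 1 is ranked above Option 2 on 14 ballots, Option 2 above Option 1 on 15.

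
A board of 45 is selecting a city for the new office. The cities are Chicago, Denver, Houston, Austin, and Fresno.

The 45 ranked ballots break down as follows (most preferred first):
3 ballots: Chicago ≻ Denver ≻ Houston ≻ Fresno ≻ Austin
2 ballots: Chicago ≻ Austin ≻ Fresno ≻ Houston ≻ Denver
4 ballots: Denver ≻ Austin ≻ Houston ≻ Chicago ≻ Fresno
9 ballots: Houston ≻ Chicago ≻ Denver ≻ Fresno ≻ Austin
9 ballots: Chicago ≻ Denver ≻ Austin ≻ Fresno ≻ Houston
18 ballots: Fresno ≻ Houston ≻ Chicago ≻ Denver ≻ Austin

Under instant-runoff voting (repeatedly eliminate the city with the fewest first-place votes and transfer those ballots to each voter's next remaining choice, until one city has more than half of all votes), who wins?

Chicago

Round 1: Chicago 14, Denver 4, Houston 9, Austin 0, Fresno 18. Austin eliminated.
Round 2: Chicago 14, Denver 4, Houston 9, Fresno 18. Denver eliminated.
Round 3: Chicago 14, Houston 13, Fresno 18. Houston eliminated.
Round 4: Chicago 27, Fresno 18. Chicago has a majority (≥23).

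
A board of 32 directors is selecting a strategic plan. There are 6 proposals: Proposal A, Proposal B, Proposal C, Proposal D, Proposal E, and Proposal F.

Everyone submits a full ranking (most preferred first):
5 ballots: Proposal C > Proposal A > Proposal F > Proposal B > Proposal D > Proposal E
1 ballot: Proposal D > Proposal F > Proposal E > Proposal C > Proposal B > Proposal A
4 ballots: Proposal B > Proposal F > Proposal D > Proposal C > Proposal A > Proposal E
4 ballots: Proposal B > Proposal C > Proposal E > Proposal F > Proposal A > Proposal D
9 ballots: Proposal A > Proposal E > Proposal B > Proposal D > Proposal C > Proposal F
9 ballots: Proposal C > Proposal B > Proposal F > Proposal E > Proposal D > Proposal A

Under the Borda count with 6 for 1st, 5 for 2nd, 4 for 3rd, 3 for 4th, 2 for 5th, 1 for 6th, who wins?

Proposal B

Proposal A: 5×5 + 1×1 + 4×2 + 4×2 + 9×6 + 9×1 = 105
Proposal B: 5×3 + 1×2 + 4×6 + 4×6 + 9×4 + 9×5 = 146
Proposal C: 5×6 + 1×3 + 4×3 + 4×5 + 9×2 + 9×6 = 137
Proposal D: 5×2 + 1×6 + 4×4 + 4×1 + 9×3 + 9×2 = 81
Proposal E: 5×1 + 1×4 + 4×1 + 4×4 + 9×5 + 9×3 = 101
Proposal F: 5×4 + 1×5 + 4×5 + 4×3 + 9×1 + 9×4 = 102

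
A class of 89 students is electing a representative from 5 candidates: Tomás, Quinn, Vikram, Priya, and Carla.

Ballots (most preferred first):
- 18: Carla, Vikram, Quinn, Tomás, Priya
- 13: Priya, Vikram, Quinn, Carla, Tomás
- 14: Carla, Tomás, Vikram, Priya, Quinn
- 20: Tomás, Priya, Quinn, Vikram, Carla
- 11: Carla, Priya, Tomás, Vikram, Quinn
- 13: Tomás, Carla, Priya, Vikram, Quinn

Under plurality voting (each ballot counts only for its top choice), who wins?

Carla

First-place votes: Tomás 33, Quinn 0, Vikram 0, Priya 13, Carla 43.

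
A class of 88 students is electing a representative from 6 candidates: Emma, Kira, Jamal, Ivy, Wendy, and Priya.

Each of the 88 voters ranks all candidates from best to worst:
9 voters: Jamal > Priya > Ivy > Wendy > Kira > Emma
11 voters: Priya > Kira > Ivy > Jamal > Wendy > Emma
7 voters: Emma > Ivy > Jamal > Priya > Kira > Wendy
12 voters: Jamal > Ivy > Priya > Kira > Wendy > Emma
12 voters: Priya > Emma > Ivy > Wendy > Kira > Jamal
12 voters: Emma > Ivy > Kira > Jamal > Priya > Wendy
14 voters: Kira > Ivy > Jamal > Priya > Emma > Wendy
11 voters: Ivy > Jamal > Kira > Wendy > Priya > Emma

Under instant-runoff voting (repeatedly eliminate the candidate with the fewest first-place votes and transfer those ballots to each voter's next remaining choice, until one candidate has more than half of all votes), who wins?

Jamal

Round 1: Emma 19, Kira 14, Jamal 21, Ivy 11, Wendy 0, Priya 23. Wendy eliminated.
Round 2: Emma 19, Kira 14, Jamal 21, Ivy 11, Priya 23. Ivy eliminated.
Round 3: Emma 19, Kira 14, Jamal 32, Priya 23. Kira eliminated.
Round 4: Emma 19, Jamal 46, Priya 23. Jamal has a majority (≥45).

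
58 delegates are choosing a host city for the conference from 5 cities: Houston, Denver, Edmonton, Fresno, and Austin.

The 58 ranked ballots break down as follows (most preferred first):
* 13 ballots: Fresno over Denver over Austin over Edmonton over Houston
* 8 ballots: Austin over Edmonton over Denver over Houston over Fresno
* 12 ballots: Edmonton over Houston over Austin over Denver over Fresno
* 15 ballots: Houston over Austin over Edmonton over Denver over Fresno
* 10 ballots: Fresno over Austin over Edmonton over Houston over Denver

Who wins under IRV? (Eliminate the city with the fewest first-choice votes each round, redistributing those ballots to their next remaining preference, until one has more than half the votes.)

Edmonton

Round 1: Houston 15, Denver 0, Edmonton 12, Fresno 23, Austin 8. Denver eliminated.
Round 2: Houston 15, Edmonton 12, Fresno 23, Austin 8. Austin eliminated.
Round 3: Houston 15, Edmonton 20, Fresno 23. Houston eliminated.
Round 4: Edmonton 35, Fresno 23. Edmonton has a majority (≥30).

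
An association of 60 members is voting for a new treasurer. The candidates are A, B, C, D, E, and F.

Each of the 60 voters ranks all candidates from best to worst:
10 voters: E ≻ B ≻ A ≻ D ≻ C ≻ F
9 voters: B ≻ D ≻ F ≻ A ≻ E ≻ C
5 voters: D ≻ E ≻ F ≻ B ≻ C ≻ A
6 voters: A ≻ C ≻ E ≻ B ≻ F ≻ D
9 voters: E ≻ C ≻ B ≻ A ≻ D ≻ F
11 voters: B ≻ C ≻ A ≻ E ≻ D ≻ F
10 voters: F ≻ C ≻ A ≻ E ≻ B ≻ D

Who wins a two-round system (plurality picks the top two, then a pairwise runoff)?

Round 1 first-place votes: A 6, B 20, C 0, D 5, E 19, F 10. B and E advance.
Runoff: B is ranked above E on 20 ballots, E above B on 40.

E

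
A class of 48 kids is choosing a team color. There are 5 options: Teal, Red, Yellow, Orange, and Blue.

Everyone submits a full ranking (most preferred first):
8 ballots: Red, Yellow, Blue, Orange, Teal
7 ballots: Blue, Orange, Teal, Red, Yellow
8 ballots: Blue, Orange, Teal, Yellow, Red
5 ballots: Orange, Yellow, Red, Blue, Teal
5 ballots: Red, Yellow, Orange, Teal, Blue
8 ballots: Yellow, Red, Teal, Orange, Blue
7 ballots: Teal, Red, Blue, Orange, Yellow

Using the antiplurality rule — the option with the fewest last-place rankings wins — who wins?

Orange

Last-place votes: Teal 13, Red 8, Yellow 14, Orange 0, Blue 13.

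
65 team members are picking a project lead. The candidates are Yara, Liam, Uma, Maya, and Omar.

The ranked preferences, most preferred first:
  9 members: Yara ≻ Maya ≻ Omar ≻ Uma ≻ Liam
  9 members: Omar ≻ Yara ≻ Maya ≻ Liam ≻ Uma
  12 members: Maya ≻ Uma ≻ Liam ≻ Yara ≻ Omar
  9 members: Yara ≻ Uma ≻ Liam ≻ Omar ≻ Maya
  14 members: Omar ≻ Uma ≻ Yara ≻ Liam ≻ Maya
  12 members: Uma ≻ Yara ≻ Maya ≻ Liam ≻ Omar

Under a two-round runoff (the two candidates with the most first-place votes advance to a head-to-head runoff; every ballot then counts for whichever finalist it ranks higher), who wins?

Round 1 first-place votes: Yara 18, Liam 0, Uma 12, Maya 12, Omar 23. Omar and Yara advance.
Runoff: Omar is ranked above Yara on 23 ballots, Yara above Omar on 42.

Yara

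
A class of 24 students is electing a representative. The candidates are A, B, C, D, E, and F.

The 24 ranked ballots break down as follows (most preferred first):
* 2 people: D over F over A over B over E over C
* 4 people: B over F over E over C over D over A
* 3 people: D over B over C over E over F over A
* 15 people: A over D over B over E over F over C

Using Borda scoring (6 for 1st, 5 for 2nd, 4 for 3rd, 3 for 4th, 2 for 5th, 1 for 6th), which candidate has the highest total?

A: 2×4 + 4×1 + 3×1 + 15×6 = 105
B: 2×3 + 4×6 + 3×5 + 15×4 = 105
C: 2×1 + 4×3 + 3×4 + 15×1 = 41
D: 2×6 + 4×2 + 3×6 + 15×5 = 113
E: 2×2 + 4×4 + 3×3 + 15×3 = 74
F: 2×5 + 4×5 + 3×2 + 15×2 = 66

D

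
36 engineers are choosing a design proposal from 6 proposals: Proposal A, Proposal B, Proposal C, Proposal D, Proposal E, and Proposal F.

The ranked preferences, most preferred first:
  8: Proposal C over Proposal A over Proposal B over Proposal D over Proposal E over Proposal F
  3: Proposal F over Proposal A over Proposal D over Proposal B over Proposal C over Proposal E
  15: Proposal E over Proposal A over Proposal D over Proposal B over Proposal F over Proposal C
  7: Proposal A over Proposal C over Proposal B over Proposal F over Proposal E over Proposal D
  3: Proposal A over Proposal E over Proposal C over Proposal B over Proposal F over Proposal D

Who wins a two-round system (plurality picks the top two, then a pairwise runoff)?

Round 1 first-place votes: Proposal A 10, Proposal B 0, Proposal C 8, Proposal D 0, Proposal E 15, Proposal F 3. Proposal E and Proposal A advance.
Runoff: Proposal E is ranked above Proposal A on 15 ballots, Proposal A above Proposal E on 21.

Proposal A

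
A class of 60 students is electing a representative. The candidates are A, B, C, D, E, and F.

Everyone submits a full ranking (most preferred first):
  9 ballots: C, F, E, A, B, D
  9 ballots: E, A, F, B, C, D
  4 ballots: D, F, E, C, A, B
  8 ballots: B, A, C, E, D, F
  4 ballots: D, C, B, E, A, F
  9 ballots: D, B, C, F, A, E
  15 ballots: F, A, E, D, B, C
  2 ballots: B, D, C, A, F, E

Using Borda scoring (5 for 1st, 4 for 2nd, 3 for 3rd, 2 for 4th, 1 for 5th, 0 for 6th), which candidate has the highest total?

F

A: 9×2 + 9×4 + 4×1 + 8×4 + 4×1 + 9×1 + 15×4 + 2×2 = 167
B: 9×1 + 9×2 + 4×0 + 8×5 + 4×3 + 9×4 + 15×1 + 2×5 = 140
C: 9×5 + 9×1 + 4×2 + 8×3 + 4×4 + 9×3 + 15×0 + 2×3 = 135
D: 9×0 + 9×0 + 4×5 + 8×1 + 4×5 + 9×5 + 15×2 + 2×4 = 131
E: 9×3 + 9×5 + 4×3 + 8×2 + 4×2 + 9×0 + 15×3 + 2×0 = 153
F: 9×4 + 9×3 + 4×4 + 8×0 + 4×0 + 9×2 + 15×5 + 2×1 = 174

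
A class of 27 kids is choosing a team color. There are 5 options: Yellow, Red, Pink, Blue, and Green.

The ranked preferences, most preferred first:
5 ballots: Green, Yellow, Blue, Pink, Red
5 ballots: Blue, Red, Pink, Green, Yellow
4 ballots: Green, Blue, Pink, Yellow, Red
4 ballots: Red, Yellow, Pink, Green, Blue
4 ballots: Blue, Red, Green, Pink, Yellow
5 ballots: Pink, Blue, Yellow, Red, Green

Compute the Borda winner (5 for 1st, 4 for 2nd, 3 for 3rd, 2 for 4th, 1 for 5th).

Yellow: 5×4 + 5×1 + 4×2 + 4×4 + 4×1 + 5×3 = 68
Red: 5×1 + 5×4 + 4×1 + 4×5 + 4×4 + 5×2 = 75
Pink: 5×2 + 5×3 + 4×3 + 4×3 + 4×2 + 5×5 = 82
Blue: 5×3 + 5×5 + 4×4 + 4×1 + 4×5 + 5×4 = 100
Green: 5×5 + 5×2 + 4×5 + 4×2 + 4×3 + 5×1 = 80

Blue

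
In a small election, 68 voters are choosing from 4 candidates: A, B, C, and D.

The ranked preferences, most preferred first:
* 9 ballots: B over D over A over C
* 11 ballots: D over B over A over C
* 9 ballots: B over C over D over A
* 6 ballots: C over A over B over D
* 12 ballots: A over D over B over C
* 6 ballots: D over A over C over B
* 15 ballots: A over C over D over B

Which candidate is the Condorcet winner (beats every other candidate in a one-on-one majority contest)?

D

D vs A: 35–33
D vs B: 44–24
D vs C: 38–30
D beats every other candidate.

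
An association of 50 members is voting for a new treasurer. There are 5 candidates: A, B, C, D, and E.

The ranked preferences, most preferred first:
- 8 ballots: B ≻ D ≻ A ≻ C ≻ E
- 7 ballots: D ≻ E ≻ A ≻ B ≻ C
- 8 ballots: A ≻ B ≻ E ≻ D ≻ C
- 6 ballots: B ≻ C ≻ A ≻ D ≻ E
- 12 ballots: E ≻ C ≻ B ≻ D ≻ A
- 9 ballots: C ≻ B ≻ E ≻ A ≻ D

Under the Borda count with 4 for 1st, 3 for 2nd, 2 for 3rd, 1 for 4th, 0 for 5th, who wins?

B

A: 8×2 + 7×2 + 8×4 + 6×2 + 12×0 + 9×1 = 83
B: 8×4 + 7×1 + 8×3 + 6×4 + 12×2 + 9×3 = 138
C: 8×1 + 7×0 + 8×0 + 6×3 + 12×3 + 9×4 = 98
D: 8×3 + 7×4 + 8×1 + 6×1 + 12×1 + 9×0 = 78
E: 8×0 + 7×3 + 8×2 + 6×0 + 12×4 + 9×2 = 103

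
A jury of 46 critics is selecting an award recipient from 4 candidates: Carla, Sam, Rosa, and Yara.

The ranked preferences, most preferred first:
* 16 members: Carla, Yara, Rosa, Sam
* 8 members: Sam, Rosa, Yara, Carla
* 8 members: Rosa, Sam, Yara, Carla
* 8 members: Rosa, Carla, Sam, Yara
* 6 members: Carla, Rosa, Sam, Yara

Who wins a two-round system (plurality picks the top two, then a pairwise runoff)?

Round 1 first-place votes: Carla 22, Sam 8, Rosa 16, Yara 0. Carla and Rosa advance.
Runoff: Carla is ranked above Rosa on 22 ballots, Rosa above Carla on 24.

Rosa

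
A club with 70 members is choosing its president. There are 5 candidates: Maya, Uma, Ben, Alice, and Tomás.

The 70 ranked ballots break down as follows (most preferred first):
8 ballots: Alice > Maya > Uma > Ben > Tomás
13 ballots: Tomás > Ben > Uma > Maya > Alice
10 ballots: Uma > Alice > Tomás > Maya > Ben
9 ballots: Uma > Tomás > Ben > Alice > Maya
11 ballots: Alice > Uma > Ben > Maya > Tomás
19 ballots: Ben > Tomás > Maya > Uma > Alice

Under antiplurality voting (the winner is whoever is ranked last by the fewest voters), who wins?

Last-place votes: Maya 9, Uma 0, Ben 10, Alice 32, Tomás 19.

Uma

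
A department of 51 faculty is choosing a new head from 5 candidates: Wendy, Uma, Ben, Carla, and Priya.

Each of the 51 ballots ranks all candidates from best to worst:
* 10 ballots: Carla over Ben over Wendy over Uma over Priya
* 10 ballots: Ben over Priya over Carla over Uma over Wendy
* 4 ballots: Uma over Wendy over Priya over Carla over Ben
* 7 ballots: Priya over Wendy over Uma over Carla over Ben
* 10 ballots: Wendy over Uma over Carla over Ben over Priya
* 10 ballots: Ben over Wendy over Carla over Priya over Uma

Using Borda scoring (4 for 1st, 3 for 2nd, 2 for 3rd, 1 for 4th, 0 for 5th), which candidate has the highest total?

Wendy: 10×2 + 10×0 + 4×3 + 7×3 + 10×4 + 10×3 = 123
Uma: 10×1 + 10×1 + 4×4 + 7×2 + 10×3 + 10×0 = 80
Ben: 10×3 + 10×4 + 4×0 + 7×0 + 10×1 + 10×4 = 120
Carla: 10×4 + 10×2 + 4×1 + 7×1 + 10×2 + 10×2 = 111
Priya: 10×0 + 10×3 + 4×2 + 7×4 + 10×0 + 10×1 = 76

Wendy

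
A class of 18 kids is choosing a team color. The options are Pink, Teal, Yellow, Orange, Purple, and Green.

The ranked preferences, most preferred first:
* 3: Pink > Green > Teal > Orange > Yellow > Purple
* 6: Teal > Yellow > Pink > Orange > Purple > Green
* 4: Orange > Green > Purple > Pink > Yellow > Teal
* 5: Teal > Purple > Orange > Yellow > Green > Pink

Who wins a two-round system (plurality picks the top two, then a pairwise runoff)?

Teal

Round 1 first-place votes: Pink 3, Teal 11, Yellow 0, Orange 4, Purple 0, Green 0. Teal and Orange advance.
Runoff: Teal is ranked above Orange on 14 ballots, Orange above Teal on 4.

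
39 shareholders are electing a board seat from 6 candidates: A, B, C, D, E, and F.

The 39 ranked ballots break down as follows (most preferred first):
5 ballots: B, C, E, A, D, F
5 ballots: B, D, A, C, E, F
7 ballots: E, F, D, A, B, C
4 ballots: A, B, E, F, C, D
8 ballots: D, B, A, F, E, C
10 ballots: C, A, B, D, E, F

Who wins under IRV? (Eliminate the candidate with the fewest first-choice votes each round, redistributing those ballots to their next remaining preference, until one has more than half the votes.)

Round 1: A 4, B 10, C 10, D 8, E 7, F 0. F eliminated.
Round 2: A 4, B 10, C 10, D 8, E 7. A eliminated.
Round 3: B 14, C 10, D 8, E 7. E eliminated.
Round 4: B 14, C 10, D 15. C eliminated.
Round 5: B 24, D 15. B has a majority (≥20).

B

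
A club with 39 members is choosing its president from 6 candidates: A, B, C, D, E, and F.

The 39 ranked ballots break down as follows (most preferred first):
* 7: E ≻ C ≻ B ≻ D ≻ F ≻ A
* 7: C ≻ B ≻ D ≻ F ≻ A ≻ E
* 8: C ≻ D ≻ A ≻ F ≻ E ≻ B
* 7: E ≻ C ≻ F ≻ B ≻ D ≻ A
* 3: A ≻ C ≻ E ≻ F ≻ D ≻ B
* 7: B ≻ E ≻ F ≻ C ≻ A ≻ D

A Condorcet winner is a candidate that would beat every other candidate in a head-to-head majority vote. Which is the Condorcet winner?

E

E vs A: 21–18
E vs B: 25–14
E vs C: 21–18
E vs D: 24–15
E vs F: 24–15
E beats every other candidate.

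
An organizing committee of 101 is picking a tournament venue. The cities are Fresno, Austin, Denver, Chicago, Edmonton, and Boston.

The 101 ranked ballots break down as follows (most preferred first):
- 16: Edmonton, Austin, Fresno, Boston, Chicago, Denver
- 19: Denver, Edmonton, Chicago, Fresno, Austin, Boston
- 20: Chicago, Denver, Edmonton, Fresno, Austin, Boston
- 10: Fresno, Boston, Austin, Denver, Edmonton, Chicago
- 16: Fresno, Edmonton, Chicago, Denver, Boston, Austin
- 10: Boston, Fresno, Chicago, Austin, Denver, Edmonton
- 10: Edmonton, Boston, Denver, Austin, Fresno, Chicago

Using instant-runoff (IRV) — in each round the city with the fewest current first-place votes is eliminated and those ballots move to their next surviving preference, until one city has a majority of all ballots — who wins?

Edmonton

Round 1: Fresno 26, Austin 0, Denver 19, Chicago 20, Edmonton 26, Boston 10. Austin eliminated.
Round 2: Fresno 26, Denver 19, Chicago 20, Edmonton 26, Boston 10. Boston eliminated.
Round 3: Fresno 36, Denver 19, Chicago 20, Edmonton 26. Denver eliminated.
Round 4: Fresno 36, Chicago 20, Edmonton 45. Chicago eliminated.
Round 5: Fresno 36, Edmonton 65. Edmonton has a majority (≥51).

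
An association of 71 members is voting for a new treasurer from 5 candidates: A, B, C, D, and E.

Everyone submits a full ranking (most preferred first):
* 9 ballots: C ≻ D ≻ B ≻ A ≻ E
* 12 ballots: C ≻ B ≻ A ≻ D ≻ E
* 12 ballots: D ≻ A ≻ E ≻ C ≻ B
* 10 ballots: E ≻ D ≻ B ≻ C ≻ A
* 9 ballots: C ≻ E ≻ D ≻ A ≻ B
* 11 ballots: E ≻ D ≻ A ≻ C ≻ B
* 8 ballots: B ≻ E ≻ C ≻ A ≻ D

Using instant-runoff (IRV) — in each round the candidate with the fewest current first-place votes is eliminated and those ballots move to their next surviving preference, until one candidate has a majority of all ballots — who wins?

Round 1: A 0, B 8, C 30, D 12, E 21. A eliminated.
Round 2: B 8, C 30, D 12, E 21. B eliminated.
Round 3: C 30, D 12, E 29. D eliminated.
Round 4: C 30, E 41. E has a majority (≥36).

E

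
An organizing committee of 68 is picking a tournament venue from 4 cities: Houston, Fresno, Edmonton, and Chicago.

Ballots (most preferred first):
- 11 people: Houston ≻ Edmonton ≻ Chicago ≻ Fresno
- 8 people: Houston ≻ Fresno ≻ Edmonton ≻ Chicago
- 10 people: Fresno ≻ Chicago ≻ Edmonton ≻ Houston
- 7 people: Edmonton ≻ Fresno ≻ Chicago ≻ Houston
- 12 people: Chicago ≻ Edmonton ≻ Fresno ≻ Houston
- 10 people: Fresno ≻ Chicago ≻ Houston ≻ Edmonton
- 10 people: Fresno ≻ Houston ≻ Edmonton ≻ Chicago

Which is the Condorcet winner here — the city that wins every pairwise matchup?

Fresno

Fresno vs Houston: 49–19
Fresno vs Edmonton: 38–30
Fresno vs Chicago: 45–23
Fresno beats every other city.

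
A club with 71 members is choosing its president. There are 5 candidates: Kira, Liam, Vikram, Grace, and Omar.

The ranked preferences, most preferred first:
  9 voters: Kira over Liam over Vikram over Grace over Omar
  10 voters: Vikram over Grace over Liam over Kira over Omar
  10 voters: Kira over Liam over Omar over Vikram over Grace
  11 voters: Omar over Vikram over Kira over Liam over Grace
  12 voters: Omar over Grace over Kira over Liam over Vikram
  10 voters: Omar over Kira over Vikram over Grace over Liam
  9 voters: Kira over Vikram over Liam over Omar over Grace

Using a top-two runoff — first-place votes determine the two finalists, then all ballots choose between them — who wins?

Round 1 first-place votes: Kira 28, Liam 0, Vikram 10, Grace 0, Omar 33. Omar and Kira advance.
Runoff: Omar is ranked above Kira on 33 ballots, Kira above Omar on 38.

Kira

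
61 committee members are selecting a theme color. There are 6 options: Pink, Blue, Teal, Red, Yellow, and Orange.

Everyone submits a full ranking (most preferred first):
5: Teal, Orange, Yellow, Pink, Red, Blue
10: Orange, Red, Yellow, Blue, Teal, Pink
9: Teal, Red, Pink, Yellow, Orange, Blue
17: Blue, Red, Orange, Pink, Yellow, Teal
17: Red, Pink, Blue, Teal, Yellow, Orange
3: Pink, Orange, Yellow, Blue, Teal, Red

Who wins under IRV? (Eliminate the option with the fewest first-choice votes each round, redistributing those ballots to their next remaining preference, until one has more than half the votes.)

Red

Round 1: Pink 3, Blue 17, Teal 14, Red 17, Yellow 0, Orange 10. Yellow eliminated.
Round 2: Pink 3, Blue 17, Teal 14, Red 17, Orange 10. Pink eliminated.
Round 3: Blue 17, Teal 14, Red 17, Orange 13. Orange eliminated.
Round 4: Blue 20, Teal 14, Red 27. Teal eliminated.
Round 5: Blue 20, Red 41. Red has a majority (≥31).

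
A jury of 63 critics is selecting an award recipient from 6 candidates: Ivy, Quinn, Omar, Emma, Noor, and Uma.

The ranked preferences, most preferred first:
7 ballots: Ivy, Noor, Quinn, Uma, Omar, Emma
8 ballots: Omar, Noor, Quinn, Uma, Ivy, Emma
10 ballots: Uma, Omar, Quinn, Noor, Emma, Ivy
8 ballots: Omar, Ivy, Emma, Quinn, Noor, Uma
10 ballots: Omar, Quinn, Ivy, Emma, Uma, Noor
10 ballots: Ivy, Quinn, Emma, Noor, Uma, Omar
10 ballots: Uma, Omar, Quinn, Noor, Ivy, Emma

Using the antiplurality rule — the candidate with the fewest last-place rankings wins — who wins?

Quinn

Last-place votes: Ivy 10, Quinn 0, Omar 10, Emma 25, Noor 10, Uma 8.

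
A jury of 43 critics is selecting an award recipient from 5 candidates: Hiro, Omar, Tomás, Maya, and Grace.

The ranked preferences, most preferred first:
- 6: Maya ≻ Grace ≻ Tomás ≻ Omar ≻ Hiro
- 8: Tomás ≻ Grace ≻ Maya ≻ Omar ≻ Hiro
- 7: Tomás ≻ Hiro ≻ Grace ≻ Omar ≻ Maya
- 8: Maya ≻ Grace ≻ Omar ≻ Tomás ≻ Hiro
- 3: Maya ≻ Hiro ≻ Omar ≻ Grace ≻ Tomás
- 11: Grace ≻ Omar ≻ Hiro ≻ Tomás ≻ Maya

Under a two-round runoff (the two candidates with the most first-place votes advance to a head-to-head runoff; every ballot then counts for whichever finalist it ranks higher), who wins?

Tomás

Round 1 first-place votes: Hiro 0, Omar 0, Tomás 15, Maya 17, Grace 11. Maya and Tomás advance.
Runoff: Maya is ranked above Tomás on 17 ballots, Tomás above Maya on 26.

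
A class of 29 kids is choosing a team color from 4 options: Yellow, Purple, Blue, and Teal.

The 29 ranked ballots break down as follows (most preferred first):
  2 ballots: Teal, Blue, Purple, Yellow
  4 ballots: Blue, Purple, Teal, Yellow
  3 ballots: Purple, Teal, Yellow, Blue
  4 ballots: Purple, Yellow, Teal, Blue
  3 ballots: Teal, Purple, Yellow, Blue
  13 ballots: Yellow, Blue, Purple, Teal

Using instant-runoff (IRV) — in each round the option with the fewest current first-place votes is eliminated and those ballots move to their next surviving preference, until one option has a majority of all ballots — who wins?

Round 1: Yellow 13, Purple 7, Blue 4, Teal 5. Blue eliminated.
Round 2: Yellow 13, Purple 11, Teal 5. Teal eliminated.
Round 3: Yellow 13, Purple 16. Purple has a majority (≥15).

Purple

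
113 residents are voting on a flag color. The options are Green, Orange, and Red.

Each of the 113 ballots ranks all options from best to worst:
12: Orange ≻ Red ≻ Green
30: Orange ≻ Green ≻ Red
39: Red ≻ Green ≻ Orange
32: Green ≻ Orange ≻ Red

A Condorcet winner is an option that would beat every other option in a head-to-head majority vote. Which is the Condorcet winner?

Green vs Orange: 71–42
Green vs Red: 62–51
Green beats every other option.

Green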